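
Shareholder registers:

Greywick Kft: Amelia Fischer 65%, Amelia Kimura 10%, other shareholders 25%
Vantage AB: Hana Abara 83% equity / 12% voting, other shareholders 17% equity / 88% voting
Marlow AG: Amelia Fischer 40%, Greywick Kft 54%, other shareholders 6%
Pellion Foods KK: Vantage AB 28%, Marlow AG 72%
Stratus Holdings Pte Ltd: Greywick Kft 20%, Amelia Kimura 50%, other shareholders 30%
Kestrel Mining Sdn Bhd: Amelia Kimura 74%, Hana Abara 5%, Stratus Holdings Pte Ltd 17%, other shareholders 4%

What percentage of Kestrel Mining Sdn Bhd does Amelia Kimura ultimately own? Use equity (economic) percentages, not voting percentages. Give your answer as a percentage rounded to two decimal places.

Amelia Kimura reaches Kestrel along 3 paths.
Direct stake: 74% = 74%.
Via Greywick → Stratus: 10% × 20% × 17% = 0.34%.
Via Stratus: 50% × 17% = 8.5%.
Total: 74% + 0.34% + 8.5% = 82.84%.

82.84%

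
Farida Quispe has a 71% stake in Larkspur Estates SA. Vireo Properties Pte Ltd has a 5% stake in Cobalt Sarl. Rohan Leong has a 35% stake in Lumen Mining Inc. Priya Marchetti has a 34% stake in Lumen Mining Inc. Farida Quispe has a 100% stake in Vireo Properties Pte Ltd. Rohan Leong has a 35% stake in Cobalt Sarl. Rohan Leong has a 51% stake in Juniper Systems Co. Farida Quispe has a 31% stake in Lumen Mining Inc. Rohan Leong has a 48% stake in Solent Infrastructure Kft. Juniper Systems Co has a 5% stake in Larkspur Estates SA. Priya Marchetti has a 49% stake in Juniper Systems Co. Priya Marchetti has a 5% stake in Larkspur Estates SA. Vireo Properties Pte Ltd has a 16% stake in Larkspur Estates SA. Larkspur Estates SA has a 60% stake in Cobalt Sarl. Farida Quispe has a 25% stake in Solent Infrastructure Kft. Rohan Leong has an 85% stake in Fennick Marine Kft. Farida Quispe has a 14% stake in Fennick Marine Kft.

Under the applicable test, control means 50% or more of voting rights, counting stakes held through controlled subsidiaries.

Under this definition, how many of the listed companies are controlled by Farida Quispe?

Farida holds 100% of Vireo, so Farida controls Vireo.
Farida and Vireo together hold 71% + 16% = 87% of Larkspur, so Farida controls Larkspur.
Larkspur and Vireo together hold 60% + 5% = 65% of Cobalt, so Farida controls Cobalt.
No other company's threshold is met.
Farida controls 3 companies.

3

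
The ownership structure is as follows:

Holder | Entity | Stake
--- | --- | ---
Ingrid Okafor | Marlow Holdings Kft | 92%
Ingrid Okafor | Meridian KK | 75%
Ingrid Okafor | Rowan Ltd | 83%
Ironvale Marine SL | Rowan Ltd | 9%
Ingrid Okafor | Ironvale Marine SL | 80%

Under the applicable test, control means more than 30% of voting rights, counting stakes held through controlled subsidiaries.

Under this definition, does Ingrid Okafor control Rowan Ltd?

Yes

Ingrid holds 80% of Ironvale, so Ingrid controls Ironvale.
Ingrid and Ironvale together hold 83% + 9% = 92% of Rowan, so Ingrid controls Rowan.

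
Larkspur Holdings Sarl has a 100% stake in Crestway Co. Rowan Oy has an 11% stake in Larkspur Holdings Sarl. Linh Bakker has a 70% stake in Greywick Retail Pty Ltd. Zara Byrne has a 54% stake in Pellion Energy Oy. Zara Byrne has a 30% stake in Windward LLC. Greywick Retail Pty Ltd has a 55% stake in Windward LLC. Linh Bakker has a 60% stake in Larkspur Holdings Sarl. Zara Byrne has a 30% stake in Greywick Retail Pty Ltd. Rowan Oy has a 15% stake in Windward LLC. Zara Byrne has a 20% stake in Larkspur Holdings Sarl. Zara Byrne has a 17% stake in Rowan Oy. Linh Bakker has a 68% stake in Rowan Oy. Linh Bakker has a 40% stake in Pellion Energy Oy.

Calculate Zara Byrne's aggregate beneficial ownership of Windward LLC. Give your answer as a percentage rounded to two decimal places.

49.05%

Zara reaches Windward along 3 paths.
Via Greywick: 30% × 55% = 16.5%.
Via Rowan: 17% × 15% = 2.55%.
Direct stake: 30% = 30%.
Total: 16.5% + 2.55% + 30% = 49.05%.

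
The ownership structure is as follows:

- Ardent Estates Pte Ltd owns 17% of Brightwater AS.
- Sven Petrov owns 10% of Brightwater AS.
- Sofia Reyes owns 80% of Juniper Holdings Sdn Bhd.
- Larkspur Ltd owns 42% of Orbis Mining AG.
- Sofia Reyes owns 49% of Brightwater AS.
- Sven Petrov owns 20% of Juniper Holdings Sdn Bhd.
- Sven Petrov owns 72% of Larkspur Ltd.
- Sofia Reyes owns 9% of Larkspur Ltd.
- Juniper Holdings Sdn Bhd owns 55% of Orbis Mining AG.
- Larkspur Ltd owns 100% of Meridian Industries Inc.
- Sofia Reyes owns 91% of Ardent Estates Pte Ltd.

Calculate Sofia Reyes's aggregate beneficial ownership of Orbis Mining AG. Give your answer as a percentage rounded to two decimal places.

47.78%

Sofia reaches Orbis along 2 paths.
Via Larkspur: 9% × 42% = 3.78%.
Via Juniper: 80% × 55% = 44%.
Total: 3.78% + 44% = 47.78%.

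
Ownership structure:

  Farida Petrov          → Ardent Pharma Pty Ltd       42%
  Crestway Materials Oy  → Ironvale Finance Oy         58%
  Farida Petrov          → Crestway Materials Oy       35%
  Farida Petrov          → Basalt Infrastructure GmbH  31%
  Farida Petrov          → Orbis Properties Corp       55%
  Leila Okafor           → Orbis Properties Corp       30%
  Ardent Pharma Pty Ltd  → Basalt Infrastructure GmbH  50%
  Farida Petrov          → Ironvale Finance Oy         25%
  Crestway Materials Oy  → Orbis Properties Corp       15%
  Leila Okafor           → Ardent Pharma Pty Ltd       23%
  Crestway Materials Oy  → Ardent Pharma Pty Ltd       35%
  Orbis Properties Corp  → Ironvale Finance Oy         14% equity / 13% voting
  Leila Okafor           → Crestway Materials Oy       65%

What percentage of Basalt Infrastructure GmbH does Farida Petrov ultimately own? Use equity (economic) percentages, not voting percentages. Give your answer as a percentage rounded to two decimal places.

58.13%

Farida reaches Basalt along 3 paths.
Via Ardent: 42% × 50% = 21%.
Via Crestway → Ardent: 35% × 35% × 50% = 6.125%.
Direct stake: 31% = 31%.
Total: 21% + 6.125% + 31% = 58.125%.
Rounded: 58.13%.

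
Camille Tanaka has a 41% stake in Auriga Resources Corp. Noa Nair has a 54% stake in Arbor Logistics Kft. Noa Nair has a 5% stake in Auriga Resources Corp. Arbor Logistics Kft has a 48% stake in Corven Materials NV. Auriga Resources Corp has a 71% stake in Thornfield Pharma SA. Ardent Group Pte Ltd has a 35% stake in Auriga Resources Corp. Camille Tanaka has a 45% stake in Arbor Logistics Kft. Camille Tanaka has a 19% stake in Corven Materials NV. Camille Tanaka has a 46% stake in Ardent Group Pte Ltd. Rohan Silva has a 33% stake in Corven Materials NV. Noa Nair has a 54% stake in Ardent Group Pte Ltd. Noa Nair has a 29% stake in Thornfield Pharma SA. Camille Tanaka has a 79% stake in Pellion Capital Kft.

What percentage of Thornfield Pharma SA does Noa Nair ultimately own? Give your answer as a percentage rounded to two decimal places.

45.97%

Noa reaches Thornfield along 3 paths.
Direct stake: 29% = 29%.
Via Ardent → Auriga: 54% × 35% × 71% = 13.419%.
Via Auriga: 5% × 71% = 3.55%.
Total: 29% + 13.419% + 3.55% = 45.969%.
Rounded: 45.97%.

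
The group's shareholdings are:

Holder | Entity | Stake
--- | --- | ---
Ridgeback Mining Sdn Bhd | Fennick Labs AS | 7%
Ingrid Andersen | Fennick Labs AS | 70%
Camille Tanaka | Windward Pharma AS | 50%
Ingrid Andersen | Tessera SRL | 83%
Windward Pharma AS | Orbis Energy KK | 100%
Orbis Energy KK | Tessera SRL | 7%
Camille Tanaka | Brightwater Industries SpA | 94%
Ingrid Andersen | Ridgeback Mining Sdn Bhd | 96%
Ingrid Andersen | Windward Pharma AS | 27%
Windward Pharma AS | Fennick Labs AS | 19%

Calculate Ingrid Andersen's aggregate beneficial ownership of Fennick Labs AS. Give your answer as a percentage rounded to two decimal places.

81.85%

Ingrid reaches Fennick along 3 paths.
Via Ridgeback: 96% × 7% = 6.72%.
Direct stake: 70% = 70%.
Via Windward: 27% × 19% = 5.13%.
Total: 6.72% + 70% + 5.13% = 81.85%.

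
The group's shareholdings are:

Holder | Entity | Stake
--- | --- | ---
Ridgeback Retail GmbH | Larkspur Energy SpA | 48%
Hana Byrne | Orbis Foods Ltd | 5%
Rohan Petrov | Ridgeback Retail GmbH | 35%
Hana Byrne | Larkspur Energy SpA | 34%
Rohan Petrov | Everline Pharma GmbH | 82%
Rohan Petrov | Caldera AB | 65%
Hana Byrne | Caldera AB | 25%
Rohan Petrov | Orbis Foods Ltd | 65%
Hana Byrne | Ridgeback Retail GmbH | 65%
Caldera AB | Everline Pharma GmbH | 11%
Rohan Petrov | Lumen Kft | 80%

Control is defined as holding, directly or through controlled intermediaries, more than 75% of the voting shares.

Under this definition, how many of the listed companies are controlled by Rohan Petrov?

Rohan holds 82% of Everline, so Rohan controls Everline.
Rohan holds 80% of Lumen, so Rohan controls Lumen.
No other company's threshold is met.
Rohan controls 2 companies.

2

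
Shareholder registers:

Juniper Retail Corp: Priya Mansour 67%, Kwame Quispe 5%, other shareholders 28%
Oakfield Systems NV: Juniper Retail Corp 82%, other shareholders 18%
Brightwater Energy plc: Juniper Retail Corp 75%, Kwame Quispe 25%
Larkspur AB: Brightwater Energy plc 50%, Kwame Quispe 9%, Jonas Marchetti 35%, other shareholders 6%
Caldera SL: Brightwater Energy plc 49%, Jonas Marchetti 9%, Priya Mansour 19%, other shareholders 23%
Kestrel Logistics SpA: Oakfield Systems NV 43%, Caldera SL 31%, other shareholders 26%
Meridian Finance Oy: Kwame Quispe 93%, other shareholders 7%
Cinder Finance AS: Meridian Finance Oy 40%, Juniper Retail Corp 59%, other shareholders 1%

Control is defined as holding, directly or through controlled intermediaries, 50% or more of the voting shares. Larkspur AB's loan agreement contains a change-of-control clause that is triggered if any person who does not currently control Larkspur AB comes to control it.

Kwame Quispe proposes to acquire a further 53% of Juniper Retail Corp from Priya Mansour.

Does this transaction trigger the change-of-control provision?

The purchase adds only to Kwame's holdings (Priya's stake shrinks), so Kwame is the only person who could newly come to control Larkspur.
Kwame holds 93% of Meridian, so Kwame controls Meridian.
In Larkspur, Kwame's side holds only 9%, not ≥ 50%.
So before the transaction, Kwame does not control Larkspur.
After the purchase, Kwame's direct stake in Juniper rises to 5% + 53% = 58%, and Priya's stake falls to 14%.
Kwame holds 58% of Juniper, so Kwame controls Juniper.
Juniper and Kwame together hold 75% + 25% = 100% of Brightwater, so Kwame controls Brightwater.
Brightwater and Kwame together hold 50% + 9% = 59% of Larkspur, so Kwame controls Larkspur.
Kwame did not control Larkspur before and does after, so the clause is triggered.

Yes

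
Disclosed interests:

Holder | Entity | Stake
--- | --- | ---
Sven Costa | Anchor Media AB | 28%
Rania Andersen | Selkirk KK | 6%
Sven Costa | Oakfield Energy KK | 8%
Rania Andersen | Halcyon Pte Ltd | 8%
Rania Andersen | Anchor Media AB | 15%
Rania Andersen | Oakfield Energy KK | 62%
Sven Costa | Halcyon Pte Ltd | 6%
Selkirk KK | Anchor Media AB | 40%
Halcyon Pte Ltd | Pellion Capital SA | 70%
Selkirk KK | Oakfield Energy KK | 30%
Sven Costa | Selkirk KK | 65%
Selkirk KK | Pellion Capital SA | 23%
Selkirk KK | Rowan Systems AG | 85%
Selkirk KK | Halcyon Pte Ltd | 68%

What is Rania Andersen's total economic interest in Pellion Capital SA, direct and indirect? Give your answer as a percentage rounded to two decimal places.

9.84%

Rania reaches Pellion along 3 paths.
Via Selkirk: 6% × 23% = 1.38%.
Via Selkirk → Halcyon: 6% × 68% × 70% = 2.856%.
Via Halcyon: 8% × 70% = 5.6%.
Total: 1.38% + 2.856% + 5.6% = 9.836%.
Rounded: 9.84%.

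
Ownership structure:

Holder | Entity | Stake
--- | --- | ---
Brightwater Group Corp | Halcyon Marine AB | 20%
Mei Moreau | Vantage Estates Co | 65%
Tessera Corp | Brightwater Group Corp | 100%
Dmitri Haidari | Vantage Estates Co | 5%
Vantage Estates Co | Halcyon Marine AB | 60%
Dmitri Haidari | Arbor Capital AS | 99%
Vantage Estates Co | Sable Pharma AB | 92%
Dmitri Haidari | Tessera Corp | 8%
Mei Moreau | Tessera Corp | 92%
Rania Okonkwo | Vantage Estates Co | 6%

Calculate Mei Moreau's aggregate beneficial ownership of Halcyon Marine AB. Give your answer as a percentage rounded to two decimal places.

57.40%

Mei reaches Halcyon along 2 paths.
Via Vantage: 65% × 60% = 39%.
Via Tessera → Brightwater: 92% × 100% × 20% = 18.4%.
Total: 39% + 18.4% = 57.4%.
Rounded: 57.40%.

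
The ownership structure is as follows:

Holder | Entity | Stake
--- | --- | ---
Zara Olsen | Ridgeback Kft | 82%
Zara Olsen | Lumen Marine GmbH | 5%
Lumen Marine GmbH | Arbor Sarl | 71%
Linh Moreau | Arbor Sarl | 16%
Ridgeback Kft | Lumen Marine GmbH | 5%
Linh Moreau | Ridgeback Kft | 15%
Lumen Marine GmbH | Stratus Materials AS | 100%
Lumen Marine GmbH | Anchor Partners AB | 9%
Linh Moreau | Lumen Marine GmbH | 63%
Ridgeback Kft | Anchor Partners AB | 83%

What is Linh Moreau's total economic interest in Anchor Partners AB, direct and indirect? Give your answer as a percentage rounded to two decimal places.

18.19%

Linh reaches Anchor along 3 paths.
Via Ridgeback: 15% × 83% = 12.45%.
Via Ridgeback → Lumen: 15% × 5% × 9% = 0.0675%.
Via Lumen: 63% × 9% = 5.67%.
Total: 12.45% + 0.0675% + 5.67% = 18.1875%.
Rounded: 18.19%.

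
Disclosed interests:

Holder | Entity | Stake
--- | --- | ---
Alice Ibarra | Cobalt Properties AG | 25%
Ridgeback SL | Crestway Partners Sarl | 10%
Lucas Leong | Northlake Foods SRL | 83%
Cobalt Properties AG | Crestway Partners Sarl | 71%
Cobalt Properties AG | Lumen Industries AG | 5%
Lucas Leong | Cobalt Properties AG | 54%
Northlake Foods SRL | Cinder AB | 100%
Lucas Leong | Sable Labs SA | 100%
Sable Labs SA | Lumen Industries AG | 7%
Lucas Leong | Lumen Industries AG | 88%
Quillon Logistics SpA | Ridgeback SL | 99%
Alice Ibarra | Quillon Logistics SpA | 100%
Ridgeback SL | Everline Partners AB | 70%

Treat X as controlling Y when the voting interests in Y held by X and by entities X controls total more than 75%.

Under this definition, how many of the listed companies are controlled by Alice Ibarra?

2

Alice holds 100% of Quillon, so Alice controls Quillon.
Quillon holds 99% of Ridgeback, so Alice controls Ridgeback.
No other company's threshold is met.
Alice controls 2 companies.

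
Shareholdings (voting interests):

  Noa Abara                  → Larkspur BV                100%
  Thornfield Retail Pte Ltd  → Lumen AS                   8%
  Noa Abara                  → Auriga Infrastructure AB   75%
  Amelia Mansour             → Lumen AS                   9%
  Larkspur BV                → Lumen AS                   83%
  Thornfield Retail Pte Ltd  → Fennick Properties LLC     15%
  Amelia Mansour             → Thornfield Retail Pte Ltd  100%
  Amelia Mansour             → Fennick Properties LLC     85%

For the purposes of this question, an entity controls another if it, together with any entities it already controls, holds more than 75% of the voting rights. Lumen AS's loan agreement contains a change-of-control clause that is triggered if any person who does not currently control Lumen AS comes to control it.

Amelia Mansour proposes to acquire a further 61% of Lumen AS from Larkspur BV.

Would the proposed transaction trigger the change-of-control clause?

Yes

The purchase adds only to Amelia's holdings (Larkspur's stake shrinks), so Amelia is the only person who could newly come to control Lumen.
Amelia holds 100% of Thornfield, so Amelia controls Thornfield.
Thornfield and Amelia together hold 15% + 85% = 100% of Fennick, so Amelia controls Fennick.
In Lumen, Amelia's side holds only 8% + 9% = 17%, not > 75%.
So before the transaction, Amelia does not control Lumen.
After the purchase, Amelia's direct stake in Lumen rises to 9% + 61% = 70%, and Larkspur's stake falls to 22%.
Thornfield and Amelia together hold 8% + 70% = 78% of Lumen, so Amelia controls Lumen.
Amelia did not control Lumen before and does after, so the clause is triggered.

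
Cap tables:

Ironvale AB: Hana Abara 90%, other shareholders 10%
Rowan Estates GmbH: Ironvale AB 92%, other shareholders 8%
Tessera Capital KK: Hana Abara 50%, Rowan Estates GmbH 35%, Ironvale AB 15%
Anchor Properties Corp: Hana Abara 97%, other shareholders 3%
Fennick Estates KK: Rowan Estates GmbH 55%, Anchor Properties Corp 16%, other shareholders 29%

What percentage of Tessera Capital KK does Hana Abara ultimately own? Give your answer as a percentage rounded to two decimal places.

92.48%

Hana reaches Tessera along 3 paths.
Direct stake: 50% = 50%.
Via Ironvale → Rowan: 90% × 92% × 35% = 28.98%.
Via Ironvale: 90% × 15% = 13.5%.
Total: 50% + 28.98% + 13.5% = 92.48%.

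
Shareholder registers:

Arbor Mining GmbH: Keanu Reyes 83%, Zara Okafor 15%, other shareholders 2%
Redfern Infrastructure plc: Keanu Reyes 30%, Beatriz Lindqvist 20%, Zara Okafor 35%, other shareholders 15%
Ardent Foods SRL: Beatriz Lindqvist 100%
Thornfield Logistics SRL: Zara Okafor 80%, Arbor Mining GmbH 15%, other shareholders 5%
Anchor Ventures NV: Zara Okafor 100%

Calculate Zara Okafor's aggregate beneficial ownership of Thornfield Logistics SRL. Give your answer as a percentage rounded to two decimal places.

82.25%

Zara reaches Thornfield along 2 paths.
Direct stake: 80% = 80%.
Via Arbor: 15% × 15% = 2.25%.
Total: 80% + 2.25% = 82.25%.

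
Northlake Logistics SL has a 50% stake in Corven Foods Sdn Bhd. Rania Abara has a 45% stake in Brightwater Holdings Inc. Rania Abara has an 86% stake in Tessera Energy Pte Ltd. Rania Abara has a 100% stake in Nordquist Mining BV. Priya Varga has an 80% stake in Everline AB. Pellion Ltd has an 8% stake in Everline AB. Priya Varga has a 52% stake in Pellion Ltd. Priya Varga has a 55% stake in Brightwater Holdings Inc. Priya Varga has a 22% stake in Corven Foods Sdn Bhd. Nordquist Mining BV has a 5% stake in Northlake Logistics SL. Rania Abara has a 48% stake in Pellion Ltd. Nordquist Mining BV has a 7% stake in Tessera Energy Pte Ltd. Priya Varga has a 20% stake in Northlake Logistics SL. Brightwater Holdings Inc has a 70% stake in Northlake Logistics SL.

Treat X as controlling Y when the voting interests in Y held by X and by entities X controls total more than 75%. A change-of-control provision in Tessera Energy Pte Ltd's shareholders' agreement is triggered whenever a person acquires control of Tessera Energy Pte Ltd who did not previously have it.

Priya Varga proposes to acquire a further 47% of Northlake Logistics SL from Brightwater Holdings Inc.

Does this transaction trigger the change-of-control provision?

No

The purchase adds only to Priya's holdings (Brightwater's stake shrinks), so Priya is the only person who could newly come to control Tessera.
Priya holds 80% of Everline, so Priya controls Everline.
Neither Priya nor any entity Priya controls holds any voting interest in Tessera.
So before the transaction, Priya does not control Tessera.
After the purchase, Priya's direct stake in Northlake rises to 20% + 47% = 67%, and Brightwater's stake falls to 23%.
Priya's side now holds 67% of Northlake, not > 75%, so Priya still does not control Northlake.
After the transaction, neither Priya nor any entity Priya controls holds a voting interest in Tessera, so Priya still does not control it.
No new person acquires control, so the clause is not triggered.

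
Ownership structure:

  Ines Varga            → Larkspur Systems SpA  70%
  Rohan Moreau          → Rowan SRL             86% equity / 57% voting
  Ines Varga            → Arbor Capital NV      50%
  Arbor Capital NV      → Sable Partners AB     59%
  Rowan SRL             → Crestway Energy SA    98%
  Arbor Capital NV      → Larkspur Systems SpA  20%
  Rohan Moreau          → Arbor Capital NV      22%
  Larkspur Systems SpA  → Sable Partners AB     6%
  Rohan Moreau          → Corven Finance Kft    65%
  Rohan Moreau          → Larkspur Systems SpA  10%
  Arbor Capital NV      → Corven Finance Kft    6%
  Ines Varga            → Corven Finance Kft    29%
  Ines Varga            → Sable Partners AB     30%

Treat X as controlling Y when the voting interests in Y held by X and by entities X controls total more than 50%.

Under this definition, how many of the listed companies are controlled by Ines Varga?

Ines holds 70% of Larkspur, so Ines controls Larkspur.
No other company's threshold is met.
Ines controls 1 company.

1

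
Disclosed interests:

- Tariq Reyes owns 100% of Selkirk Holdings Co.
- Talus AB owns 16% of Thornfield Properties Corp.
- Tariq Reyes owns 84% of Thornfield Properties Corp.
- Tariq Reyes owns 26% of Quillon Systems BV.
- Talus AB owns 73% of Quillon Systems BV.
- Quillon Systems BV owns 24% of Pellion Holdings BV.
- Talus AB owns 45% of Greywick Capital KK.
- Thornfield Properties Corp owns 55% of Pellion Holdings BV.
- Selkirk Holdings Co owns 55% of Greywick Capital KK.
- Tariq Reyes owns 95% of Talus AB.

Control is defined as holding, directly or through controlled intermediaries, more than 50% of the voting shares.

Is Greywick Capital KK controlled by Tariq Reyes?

Tariq holds 95% of Talus, so Tariq controls Talus.
Tariq holds 100% of Selkirk, so Tariq controls Selkirk.
Selkirk and Talus together hold 55% + 45% = 100% of Greywick, so Tariq controls Greywick.

Yes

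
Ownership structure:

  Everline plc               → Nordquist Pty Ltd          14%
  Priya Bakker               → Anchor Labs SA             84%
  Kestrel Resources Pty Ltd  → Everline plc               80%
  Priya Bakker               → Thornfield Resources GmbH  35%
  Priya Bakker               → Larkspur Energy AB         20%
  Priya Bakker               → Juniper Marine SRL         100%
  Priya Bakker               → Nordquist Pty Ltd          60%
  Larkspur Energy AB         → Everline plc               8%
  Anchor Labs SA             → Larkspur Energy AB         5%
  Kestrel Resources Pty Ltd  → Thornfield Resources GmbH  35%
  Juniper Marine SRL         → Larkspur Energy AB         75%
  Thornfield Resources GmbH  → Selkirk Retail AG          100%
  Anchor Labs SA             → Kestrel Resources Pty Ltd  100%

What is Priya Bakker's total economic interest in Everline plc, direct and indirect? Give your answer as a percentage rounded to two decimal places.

Priya reaches Everline along 4 paths.
Via Anchor → Kestrel: 84% × 100% × 80% = 67.2%.
Via Anchor → Larkspur: 84% × 5% × 8% = 0.336%.
Via Juniper → Larkspur: 100% × 75% × 8% = 6%.
Via Larkspur: 20% × 8% = 1.6%.
Total: 67.2% + 0.336% + 6% + 1.6% = 75.136%.
Rounded: 75.14%.

75.14%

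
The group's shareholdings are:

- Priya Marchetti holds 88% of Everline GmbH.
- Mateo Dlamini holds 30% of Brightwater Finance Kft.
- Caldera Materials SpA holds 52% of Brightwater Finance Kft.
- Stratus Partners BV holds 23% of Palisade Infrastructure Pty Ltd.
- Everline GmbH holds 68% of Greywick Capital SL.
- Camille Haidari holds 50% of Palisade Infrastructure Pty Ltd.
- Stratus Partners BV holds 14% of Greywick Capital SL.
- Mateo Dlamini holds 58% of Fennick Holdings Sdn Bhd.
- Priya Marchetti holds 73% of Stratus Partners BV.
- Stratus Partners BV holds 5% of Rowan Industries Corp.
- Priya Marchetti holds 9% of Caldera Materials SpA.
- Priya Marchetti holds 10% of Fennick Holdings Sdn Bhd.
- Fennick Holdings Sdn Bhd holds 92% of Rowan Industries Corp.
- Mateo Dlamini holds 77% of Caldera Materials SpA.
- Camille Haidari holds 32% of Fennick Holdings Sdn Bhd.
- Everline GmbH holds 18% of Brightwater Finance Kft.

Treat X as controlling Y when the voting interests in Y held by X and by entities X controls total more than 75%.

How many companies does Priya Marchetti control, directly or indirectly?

1

Priya holds 88% of Everline, so Priya controls Everline.
No other company's threshold is met.
Priya controls 1 company.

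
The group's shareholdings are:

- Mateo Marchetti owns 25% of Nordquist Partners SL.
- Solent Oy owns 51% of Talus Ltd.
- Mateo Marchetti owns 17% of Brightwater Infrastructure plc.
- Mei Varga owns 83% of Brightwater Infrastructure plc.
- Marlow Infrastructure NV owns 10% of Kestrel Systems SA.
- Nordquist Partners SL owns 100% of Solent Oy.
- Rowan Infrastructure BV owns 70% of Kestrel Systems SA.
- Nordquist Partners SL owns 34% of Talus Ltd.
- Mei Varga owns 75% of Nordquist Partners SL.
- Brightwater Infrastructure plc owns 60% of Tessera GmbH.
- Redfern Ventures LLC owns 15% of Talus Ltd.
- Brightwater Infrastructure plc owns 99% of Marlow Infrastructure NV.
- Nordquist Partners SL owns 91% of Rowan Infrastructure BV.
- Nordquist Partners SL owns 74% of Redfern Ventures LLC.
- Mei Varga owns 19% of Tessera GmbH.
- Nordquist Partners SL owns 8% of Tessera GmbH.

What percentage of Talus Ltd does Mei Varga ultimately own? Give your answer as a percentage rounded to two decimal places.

Mei reaches Talus along 3 paths.
Via Nordquist → Redfern: 75% × 74% × 15% = 8.325%.
Via Nordquist → Solent: 75% × 100% × 51% = 38.25%.
Via Nordquist: 75% × 34% = 25.5%.
Total: 8.325% + 38.25% + 25.5% = 72.075%.
Rounded: 72.08%.

72.08%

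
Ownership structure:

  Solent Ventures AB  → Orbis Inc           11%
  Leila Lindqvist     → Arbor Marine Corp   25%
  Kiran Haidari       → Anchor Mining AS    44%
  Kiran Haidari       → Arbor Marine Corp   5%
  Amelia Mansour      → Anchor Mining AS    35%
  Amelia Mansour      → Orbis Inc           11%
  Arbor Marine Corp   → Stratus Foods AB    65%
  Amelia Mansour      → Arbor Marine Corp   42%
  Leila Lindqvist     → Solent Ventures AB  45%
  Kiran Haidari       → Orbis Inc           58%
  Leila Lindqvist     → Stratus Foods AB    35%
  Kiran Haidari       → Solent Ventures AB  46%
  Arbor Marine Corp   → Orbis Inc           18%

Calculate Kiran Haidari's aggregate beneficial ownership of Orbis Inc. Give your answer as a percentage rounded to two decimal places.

Kiran reaches Orbis along 3 paths.
Via Solent: 46% × 11% = 5.06%.
Direct stake: 58% = 58%.
Via Arbor: 5% × 18% = 0.9%.
Total: 5.06% + 58% + 0.9% = 63.96%.

63.96%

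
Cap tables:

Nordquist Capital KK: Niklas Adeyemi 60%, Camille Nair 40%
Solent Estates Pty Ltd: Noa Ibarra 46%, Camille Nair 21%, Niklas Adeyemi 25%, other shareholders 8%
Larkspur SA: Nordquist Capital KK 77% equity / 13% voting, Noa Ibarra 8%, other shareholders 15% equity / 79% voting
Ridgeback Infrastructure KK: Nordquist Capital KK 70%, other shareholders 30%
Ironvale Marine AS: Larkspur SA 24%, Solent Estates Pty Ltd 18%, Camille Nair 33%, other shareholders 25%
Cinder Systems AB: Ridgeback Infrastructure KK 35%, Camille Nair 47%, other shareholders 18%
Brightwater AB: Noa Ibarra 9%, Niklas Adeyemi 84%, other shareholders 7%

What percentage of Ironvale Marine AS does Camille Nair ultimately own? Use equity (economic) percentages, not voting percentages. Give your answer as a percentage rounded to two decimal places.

Camille reaches Ironvale along 3 paths.
Via Nordquist → Larkspur: 40% × 77% × 24% = 7.392%.
Via Solent: 21% × 18% = 3.78%.
Direct stake: 33% = 33%.
Total: 7.392% + 3.78% + 33% = 44.172%.
Rounded: 44.17%.

44.17%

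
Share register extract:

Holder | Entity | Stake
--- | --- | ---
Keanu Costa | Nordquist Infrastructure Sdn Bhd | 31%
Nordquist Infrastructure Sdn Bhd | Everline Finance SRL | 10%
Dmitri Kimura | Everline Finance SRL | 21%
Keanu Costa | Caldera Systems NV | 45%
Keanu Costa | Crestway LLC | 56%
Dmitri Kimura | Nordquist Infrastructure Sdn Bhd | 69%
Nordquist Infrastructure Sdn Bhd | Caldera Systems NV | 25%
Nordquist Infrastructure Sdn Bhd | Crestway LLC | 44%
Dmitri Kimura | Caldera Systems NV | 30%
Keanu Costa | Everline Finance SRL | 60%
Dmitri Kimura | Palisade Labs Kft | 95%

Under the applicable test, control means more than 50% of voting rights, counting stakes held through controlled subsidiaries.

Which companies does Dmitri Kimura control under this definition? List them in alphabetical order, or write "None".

Caldera Systems NV, Nordquist Infrastructure Sdn Bhd, Palisade Labs Kft

Dmitri holds 69% of Nordquist, so Dmitri controls Nordquist.
Dmitri and Nordquist together hold 30% + 25% = 55% of Caldera, so Dmitri controls Caldera.
Dmitri holds 95% of Palisade, so Dmitri controls Palisade.
No other company's threshold is met.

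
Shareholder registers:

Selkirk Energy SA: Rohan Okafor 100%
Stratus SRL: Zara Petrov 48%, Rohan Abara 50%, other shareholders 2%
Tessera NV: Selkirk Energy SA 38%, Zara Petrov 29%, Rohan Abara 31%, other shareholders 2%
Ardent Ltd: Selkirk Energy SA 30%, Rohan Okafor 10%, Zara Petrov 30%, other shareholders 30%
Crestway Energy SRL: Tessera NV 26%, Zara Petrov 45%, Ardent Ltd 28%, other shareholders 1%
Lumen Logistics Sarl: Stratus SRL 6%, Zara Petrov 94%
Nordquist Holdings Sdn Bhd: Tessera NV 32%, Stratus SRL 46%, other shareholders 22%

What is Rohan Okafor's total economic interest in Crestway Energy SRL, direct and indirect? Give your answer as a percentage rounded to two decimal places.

21.08%

Rohan Okafor reaches Crestway along 3 paths.
Via Selkirk → Tessera: 100% × 38% × 26% = 9.88%.
Via Selkirk → Ardent: 100% × 30% × 28% = 8.4%.
Via Ardent: 10% × 28% = 2.8%.
Total: 9.88% + 8.4% + 2.8% = 21.08%.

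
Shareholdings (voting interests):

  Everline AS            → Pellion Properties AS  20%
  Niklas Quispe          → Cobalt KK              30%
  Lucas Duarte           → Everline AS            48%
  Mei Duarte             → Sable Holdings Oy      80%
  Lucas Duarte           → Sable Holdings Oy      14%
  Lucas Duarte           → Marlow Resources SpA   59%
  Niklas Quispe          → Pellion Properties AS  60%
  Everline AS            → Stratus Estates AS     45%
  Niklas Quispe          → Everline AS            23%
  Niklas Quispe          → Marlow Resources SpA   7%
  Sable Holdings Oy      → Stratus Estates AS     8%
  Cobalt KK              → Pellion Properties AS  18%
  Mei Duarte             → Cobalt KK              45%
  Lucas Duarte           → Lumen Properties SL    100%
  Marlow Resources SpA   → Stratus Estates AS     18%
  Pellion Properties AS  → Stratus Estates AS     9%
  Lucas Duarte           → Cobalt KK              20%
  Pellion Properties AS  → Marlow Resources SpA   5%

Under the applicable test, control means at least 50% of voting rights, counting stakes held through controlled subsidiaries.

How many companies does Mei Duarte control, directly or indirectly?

1

Mei holds 80% of Sable, so Mei controls Sable.
No other company's threshold is met.
Mei controls 1 company.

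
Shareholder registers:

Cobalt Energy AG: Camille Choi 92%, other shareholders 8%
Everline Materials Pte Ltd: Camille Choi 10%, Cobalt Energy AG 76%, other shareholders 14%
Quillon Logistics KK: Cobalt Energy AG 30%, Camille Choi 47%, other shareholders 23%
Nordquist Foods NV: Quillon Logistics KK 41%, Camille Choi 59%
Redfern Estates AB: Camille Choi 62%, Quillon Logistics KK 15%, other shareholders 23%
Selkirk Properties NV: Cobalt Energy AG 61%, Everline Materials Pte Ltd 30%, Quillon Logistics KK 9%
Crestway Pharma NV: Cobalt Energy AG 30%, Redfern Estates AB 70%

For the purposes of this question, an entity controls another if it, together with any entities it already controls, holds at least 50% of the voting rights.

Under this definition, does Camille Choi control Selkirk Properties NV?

Camille holds 92% of Cobalt, so Camille controls Cobalt.
Camille and Cobalt together hold 10% + 76% = 86% of Everline, so Camille controls Everline.
Cobalt and Camille together hold 30% + 47% = 77% of Quillon, so Camille controls Quillon.
Cobalt and Everline and Quillon together hold 61% + 30% + 9% = 100% of Selkirk, so Camille controls Selkirk.

Yes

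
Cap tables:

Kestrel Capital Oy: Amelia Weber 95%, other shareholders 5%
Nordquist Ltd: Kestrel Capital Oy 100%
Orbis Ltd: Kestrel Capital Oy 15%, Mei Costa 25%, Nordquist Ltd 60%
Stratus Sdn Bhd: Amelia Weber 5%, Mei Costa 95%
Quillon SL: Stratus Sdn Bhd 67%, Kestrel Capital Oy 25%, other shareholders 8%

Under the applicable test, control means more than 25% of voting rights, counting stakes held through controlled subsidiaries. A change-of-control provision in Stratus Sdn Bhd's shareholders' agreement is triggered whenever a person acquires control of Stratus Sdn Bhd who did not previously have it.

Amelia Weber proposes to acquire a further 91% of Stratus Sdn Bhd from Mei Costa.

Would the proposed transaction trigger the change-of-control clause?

The purchase adds only to Amelia's holdings (Mei's stake shrinks), so Amelia is the only person who could newly come to control Stratus.
Amelia holds 95% of Kestrel, so Amelia controls Kestrel.
Kestrel holds 100% of Nordquist, so Amelia controls Nordquist.
Kestrel and Nordquist together hold 15% + 60% = 75% of Orbis, so Amelia controls Orbis.
In Stratus, Amelia's side holds only 5%, not > 25%.
So before the transaction, Amelia does not control Stratus.
After the purchase, Amelia's direct stake in Stratus rises to 5% + 91% = 96%, and Mei's stake falls to 4%.
Amelia holds 96% of Stratus, so Amelia controls Stratus.
Amelia did not control Stratus before and does after, so the clause is triggered.

Yes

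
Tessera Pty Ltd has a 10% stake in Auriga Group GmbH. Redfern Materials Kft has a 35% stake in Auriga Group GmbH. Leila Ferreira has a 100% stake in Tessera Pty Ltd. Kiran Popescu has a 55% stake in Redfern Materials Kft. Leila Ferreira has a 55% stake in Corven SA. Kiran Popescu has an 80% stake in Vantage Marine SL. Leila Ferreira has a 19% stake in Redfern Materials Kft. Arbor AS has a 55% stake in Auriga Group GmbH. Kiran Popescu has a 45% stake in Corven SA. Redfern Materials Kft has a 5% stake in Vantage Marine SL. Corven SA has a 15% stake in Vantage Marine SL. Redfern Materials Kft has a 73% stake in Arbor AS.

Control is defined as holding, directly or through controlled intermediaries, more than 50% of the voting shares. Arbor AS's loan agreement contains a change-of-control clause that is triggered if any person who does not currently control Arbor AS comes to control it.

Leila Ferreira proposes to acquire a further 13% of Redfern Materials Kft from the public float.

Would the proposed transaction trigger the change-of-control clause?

The purchase changes only Leila's holdings, so Leila is the only person who could newly come to control Arbor.
Leila holds 55% of Corven, so Leila controls Corven.
Leila holds 100% of Tessera, so Leila controls Tessera.
Neither Leila nor any entity Leila controls holds any voting interest in Arbor.
So before the transaction, Leila does not control Arbor.
After the purchase, Leila's direct stake in Redfern rises to 19% + 13% = 32%.
Leila's side now holds 32% of Redfern, not > 50%, so Leila still does not control Redfern.
After the transaction, neither Leila nor any entity Leila controls holds a voting interest in Arbor, so Leila still does not control it.
No new person acquires control, so the clause is not triggered.

No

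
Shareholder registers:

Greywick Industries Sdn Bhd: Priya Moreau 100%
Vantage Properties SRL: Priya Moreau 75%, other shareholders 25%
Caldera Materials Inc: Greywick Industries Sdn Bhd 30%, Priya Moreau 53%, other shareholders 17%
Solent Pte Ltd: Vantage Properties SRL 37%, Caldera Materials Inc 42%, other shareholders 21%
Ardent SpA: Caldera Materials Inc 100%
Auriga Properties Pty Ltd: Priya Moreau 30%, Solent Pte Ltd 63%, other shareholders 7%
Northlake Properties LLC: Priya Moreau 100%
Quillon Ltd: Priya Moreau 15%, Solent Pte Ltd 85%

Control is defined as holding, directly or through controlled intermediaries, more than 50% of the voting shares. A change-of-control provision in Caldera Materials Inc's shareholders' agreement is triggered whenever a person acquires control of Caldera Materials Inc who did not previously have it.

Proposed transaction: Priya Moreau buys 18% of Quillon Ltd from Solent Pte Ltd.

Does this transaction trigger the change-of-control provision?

No

The purchase adds only to Priya's holdings (Solent's stake shrinks), so Priya is the only person who could newly come to control Caldera.
Priya holds 100% of Greywick, so Priya controls Greywick.
Greywick and Priya together hold 30% + 53% = 83% of Caldera, so Priya controls Caldera.
So Priya already controls Caldera before the transaction.
After the purchase, Priya's direct stake in Quillon rises to 15% + 18% = 33%, and Solent's stake falls to 67%.
Priya controlled Caldera already, so this is not a new person acquiring control; every other person's position is unchanged or reduced.
No new person acquires control, so the clause is not triggered.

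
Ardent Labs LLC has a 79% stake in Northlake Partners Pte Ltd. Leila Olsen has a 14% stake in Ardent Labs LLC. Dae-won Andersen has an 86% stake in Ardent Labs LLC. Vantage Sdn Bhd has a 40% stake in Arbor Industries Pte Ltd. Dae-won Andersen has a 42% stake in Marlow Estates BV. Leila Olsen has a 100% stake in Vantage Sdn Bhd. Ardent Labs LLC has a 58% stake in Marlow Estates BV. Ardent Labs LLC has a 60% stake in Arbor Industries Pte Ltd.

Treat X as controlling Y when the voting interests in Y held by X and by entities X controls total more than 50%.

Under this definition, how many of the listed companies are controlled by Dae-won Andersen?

4

Dae-won holds 86% of Ardent, so Dae-won controls Ardent.
Ardent holds 60% of Arbor, so Dae-won controls Arbor.
Dae-won and Ardent together hold 42% + 58% = 100% of Marlow, so Dae-won controls Marlow.
Ardent holds 79% of Northlake, so Dae-won controls Northlake.
No other company's threshold is met.
Dae-won controls 4 companies.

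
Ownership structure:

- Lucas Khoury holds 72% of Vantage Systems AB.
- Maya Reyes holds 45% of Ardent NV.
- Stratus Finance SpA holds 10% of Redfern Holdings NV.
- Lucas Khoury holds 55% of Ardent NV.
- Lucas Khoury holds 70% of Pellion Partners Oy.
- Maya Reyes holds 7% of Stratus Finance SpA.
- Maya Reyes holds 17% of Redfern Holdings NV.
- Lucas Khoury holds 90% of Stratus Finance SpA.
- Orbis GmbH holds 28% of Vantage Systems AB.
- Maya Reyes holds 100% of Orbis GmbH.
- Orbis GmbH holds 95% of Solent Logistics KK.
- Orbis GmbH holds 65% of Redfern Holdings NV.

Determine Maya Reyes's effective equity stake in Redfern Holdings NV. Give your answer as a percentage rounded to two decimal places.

82.70%

Maya reaches Redfern along 3 paths.
Via Stratus: 7% × 10% = 0.7%.
Direct stake: 17% = 17%.
Via Orbis: 100% × 65% = 65%.
Total: 0.7% + 17% + 65% = 82.7%.
Rounded: 82.70%.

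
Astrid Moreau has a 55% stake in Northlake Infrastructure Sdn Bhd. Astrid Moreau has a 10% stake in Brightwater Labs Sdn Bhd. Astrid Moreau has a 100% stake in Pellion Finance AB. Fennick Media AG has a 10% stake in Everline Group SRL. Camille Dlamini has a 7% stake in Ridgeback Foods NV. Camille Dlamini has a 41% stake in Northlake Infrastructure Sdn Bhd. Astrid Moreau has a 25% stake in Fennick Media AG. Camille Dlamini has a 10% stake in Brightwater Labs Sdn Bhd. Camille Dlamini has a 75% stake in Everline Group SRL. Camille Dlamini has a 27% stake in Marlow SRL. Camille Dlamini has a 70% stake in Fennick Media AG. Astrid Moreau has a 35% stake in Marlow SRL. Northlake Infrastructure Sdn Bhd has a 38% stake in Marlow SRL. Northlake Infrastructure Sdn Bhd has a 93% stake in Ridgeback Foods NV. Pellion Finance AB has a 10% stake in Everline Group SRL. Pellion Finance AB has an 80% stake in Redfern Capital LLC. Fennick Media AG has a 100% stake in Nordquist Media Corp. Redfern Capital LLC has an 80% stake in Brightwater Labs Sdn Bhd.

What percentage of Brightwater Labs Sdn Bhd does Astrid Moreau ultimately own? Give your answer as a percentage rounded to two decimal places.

74.00%

Astrid reaches Brightwater along 2 paths.
Direct stake: 10% = 10%.
Via Pellion → Redfern: 100% × 80% × 80% = 64%.
Total: 10% + 64% = 74%.
Rounded: 74.00%.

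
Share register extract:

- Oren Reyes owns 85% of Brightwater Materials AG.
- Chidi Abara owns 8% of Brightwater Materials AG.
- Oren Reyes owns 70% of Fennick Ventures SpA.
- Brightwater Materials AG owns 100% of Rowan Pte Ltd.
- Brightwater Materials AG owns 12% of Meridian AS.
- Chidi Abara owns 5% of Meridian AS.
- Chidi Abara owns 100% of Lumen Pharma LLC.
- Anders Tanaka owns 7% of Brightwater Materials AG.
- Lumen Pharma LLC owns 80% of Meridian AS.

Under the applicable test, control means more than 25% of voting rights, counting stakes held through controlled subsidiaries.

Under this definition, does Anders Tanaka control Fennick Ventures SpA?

Anders's largest direct stake is 7% in Brightwater, which does not meet the threshold, so Anders controls no company.
Neither Anders nor any entity Anders controls holds any voting interest in Fennick.
So Anders does not control Fennick.

No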